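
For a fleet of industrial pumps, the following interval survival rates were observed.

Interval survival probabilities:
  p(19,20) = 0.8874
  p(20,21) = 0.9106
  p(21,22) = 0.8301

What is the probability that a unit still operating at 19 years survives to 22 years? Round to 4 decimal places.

0.6708

The overall survival probability is 0.8874 × 0.9106 × 0.8301.
= 0.670776.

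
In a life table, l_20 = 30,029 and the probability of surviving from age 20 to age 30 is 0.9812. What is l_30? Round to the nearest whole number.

29464

l_30 = l_20 × p = 30,029 × 0.9812 = 29464.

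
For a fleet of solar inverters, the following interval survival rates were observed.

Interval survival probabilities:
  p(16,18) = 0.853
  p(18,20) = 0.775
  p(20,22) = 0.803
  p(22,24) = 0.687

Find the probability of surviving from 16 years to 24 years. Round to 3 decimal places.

P(survive 16→24) = 0.853 × 0.775 × 0.803 × 0.687.
= 0.364689.

0.365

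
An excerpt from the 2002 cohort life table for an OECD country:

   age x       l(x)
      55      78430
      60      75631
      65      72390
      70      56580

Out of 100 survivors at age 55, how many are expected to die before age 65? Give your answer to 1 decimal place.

7.7

The relevant probability is 1 − 72390/78430 = 0.077011.
Expected number = 100 × 0.077011 = 7.7.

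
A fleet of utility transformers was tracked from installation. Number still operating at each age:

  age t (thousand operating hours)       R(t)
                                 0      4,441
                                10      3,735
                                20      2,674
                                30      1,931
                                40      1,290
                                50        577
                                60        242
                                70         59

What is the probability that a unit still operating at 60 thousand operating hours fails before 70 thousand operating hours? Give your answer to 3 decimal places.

0.756

P(fail before 70 | operational at 60) = 1 − R(70)/R(60) = 1 − 59/242 = (183)/242 = 0.756198.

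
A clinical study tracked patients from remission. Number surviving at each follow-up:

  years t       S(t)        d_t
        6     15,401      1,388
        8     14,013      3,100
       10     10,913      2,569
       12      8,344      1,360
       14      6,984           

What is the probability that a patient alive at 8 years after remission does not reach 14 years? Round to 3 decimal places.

P(die before 14 | alive at 8) = 1 − S(14)/S(8) = 1 − 6,984/14,013 = (7,029)/14,013 = 0.501606.

0.502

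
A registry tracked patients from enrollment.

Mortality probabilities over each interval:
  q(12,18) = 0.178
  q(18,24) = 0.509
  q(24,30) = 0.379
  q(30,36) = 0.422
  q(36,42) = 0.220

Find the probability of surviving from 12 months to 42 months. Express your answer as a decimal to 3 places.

P(survive 12→42) = (1 − 0.178) × (1 − 0.509) × (1 − 0.379) × (1 − 0.422) × (1 − 0.220).
= 0.822 × 0.491 × 0.621 × 0.578 × 0.780 = 0.112997.

0.113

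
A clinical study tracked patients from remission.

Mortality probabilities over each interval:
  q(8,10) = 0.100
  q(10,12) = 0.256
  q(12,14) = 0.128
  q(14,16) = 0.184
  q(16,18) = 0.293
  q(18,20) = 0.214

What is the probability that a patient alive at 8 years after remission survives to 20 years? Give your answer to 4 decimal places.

0.2648

Survival from 8 to 20 is the product of surviving each interval: (1 − 0.100) × (1 − 0.256) × (1 − 0.128) × (1 − 0.184) × (1 − 0.293) × (1 − 0.214).
= 0.900 × 0.744 × 0.872 × 0.816 × 0.707 × 0.786 = 0.264767.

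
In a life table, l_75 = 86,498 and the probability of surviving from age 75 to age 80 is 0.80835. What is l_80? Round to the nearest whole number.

l_80 = l_75 × p = 86,498 × 0.80835 = 69921.

69921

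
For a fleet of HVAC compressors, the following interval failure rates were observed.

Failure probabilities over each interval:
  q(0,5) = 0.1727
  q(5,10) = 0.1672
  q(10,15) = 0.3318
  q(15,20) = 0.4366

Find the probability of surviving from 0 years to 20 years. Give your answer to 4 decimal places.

0.2594

P(survive 0→20) = (1 − 0.1727) × (1 − 0.1672) × (1 − 0.3318) × (1 − 0.4366).
= 0.8273 × 0.8328 × 0.6682 × 0.5634 = 0.259374.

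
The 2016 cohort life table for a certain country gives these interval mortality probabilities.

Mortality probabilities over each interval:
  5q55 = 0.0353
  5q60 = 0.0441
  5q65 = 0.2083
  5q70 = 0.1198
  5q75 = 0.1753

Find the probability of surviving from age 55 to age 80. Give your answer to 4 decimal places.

25p55 = (1 − 0.0353) × (1 − 0.0441) × (1 − 0.2083) × (1 − 0.1198) × (1 − 0.1753).
= 0.9647 × 0.9559 × 0.7917 × 0.8802 × 0.8247 = 0.529960.

0.5300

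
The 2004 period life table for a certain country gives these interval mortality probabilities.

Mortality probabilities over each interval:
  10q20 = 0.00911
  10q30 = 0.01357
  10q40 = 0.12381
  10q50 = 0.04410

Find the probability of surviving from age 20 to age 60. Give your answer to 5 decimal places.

0.81866

Survival from 20 to 60 is the product of surviving each interval: (1 − 0.00911) × (1 − 0.01357) × (1 − 0.12381) × (1 − 0.04410).
= 0.99089 × 0.98643 × 0.87619 × 0.95590 = 0.818658.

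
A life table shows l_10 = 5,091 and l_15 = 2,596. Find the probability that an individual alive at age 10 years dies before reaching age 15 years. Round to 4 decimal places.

0.4901

P(die before 15 | alive at 10) = 1 − l_15/l_10 = 1 − 2,596/5,091 = (2,495)/5,091 = 0.490081.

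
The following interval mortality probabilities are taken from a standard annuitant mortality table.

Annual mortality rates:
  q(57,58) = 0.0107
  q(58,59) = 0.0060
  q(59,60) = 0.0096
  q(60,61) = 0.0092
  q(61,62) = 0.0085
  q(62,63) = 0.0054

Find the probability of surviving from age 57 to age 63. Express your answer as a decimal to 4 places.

0.9516

Survival from 57 to 63 is the product of surviving each interval: (1 − 0.0107) × (1 − 0.0060) × (1 − 0.0096) × (1 − 0.0092) × (1 − 0.0085) × (1 − 0.0054).
= 0.9893 × 0.9940 × 0.9904 × 0.9908 × 0.9915 × 0.9946 = 0.951595.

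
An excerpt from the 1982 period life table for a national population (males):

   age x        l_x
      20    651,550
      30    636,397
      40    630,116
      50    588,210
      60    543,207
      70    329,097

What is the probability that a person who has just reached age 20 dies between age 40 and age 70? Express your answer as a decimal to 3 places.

0.462

This is the probability of reaching 40 but not 70, conditional on being alive at 20: (l_40 − l_70) / l_20.
= (630,116 − 329,097) / 651,550 = 301,019 / 651,550 = 0.462004.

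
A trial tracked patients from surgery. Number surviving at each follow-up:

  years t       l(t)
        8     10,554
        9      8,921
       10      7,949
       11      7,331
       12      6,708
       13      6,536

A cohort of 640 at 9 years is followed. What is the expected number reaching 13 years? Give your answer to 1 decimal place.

468.9

The relevant probability is 6,536/8,921 = 0.732653.
Expected number = 640 × 0.732653 = 468.9.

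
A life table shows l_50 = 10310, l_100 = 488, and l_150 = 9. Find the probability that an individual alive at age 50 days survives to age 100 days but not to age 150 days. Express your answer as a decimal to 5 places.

0.04646

This is the probability of reaching 100 but not 150, conditional on being alive at 50: (l_100 − l_150) / l_50.
= (488 − 9) / 10310 = 479 / 10310 = 0.046460.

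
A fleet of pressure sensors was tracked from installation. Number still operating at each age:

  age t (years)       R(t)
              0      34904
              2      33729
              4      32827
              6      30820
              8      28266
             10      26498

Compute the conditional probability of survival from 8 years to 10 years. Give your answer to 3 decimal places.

0.937

The conditional survival probability is R(10)/R(8) = 26498/28266 = 0.937451.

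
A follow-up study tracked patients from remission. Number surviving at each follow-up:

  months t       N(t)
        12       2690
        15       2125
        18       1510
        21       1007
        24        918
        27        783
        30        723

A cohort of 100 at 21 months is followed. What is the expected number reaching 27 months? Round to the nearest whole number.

The relevant probability is 783/1007 = 0.777557.
Expected number = 100 × 0.777557 = 78.

78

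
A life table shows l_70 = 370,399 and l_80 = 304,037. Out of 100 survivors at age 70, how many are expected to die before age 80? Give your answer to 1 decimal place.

17.9

The relevant probability is 1 − 304,037/370,399 = 0.179164.
Expected number = 100 × 0.179164 = 17.9.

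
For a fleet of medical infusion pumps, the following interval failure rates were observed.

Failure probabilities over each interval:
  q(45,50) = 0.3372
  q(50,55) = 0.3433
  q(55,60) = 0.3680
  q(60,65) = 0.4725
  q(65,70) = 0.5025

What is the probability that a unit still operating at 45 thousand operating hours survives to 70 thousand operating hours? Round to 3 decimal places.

0.072

Chaining the interval survival probabilities: (1 − 0.3372) × (1 − 0.3433) × (1 − 0.3680) × (1 − 0.4725) × (1 − 0.5025).
= 0.6628 × 0.6567 × 0.6320 × 0.5275 × 0.4975 = 0.072191.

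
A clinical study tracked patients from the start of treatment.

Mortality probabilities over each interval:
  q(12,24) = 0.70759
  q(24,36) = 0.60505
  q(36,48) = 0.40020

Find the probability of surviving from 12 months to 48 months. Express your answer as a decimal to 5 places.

0.06927

P(survive 12→48) = (1 − 0.70759) × (1 − 0.60505) × (1 − 0.40020).
= 0.29241 × 0.39495 × 0.59980 = 0.069269.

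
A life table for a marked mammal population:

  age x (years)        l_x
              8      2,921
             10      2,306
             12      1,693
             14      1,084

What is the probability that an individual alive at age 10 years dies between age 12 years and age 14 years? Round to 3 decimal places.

0.264

This is the probability of reaching 12 but not 14, conditional on being alive at 10: (l_12 − l_14) / l_10.
= (1,693 − 1,084) / 2,306 = 609 / 2,306 = 0.264094.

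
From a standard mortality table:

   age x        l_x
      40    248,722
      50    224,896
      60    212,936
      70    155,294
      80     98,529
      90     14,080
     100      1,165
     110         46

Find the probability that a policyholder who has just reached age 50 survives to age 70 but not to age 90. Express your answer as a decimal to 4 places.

0.6279

We want 20|20q50 = (l_70 − l_90)/l_50.
This is the probability of reaching 70 but not 90, conditional on being alive at 50: (l_70 − l_90) / l_50.
= (155,294 − 14,080) / 224,896 = 141,214 / 224,896 = 0.627908.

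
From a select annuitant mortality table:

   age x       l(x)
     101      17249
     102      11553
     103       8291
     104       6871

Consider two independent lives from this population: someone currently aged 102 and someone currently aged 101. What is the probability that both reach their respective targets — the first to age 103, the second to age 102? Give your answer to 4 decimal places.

p₁ = l(103)/l(102) = 8291/11553 = 0.717649; p₂ = l(102)/l(101) = 11553/17249 = 0.669778.
P(both) = p₁ × p₂ = 0.717649 × 0.669778 = 0.480666.

0.4807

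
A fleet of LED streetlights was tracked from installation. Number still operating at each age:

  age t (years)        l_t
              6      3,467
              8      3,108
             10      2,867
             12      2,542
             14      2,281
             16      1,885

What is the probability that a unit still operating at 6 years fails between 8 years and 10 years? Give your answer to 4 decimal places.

0.0695

This is the probability of reaching 8 but not 10, conditional on being operational at 6: (l_8 − l_10) / l_6.
= (3,108 − 2,867) / 3,467 = 241 / 3,467 = 0.069513.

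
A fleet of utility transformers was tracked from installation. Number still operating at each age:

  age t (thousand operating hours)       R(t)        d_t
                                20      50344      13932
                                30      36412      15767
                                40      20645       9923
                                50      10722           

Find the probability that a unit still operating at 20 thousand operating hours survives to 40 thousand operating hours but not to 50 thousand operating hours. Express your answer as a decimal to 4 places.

This is the probability of reaching 40 but not 50, conditional on being operational at 20: (R(40) − R(50)) / R(20).
= (20645 − 10722) / 50344 = 9923 / 50344 = 0.197104.

0.1971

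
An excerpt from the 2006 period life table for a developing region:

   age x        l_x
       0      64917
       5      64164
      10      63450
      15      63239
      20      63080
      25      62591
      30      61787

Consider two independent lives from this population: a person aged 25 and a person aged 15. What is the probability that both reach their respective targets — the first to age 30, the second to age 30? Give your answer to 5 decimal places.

0.96449

p₁ = l_30/l_25 = 61787/62591 = 0.987155; p₂ = l_30/l_15 = 61787/63239 = 0.977039.
P(both) = p₁ × p₂ = 0.987155 × 0.977039 = 0.964489.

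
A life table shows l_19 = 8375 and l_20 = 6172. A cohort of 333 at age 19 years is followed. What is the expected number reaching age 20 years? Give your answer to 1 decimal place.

The relevant probability is 6172/8375 = 0.736955.
Expected number = 333 × 0.736955 = 245.4.

245.4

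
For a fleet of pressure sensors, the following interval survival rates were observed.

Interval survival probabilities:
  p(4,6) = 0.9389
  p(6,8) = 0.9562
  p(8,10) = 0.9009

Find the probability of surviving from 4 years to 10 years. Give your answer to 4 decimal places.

0.8088

P(survive 4→10) = 0.9389 × 0.9562 × 0.9009.
= 0.808807.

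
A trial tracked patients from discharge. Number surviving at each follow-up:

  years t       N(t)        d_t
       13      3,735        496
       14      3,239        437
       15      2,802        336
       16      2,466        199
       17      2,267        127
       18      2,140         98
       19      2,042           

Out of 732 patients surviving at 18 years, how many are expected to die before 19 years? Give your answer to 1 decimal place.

The relevant probability is 1 − 2,042/2,140 = 0.045794.
Expected number = 732 × 0.045794 = 33.5.

33.5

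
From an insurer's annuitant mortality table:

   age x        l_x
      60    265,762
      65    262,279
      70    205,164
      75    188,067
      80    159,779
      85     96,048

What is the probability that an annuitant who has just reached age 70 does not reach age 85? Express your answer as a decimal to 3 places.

P(die before 85 | alive at 70) = 1 − l_85/l_70 = 1 − 96,048/205,164 = (109,116)/205,164 = 0.531848.

0.532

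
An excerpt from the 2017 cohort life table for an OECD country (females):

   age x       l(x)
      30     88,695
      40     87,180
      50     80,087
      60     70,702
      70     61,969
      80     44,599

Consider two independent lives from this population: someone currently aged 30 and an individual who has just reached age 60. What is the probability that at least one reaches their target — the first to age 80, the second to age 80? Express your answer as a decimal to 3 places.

0.816

p₁ = l(80)/l(30) = 44,599/88,695 = 0.502836; p₂ = l(80)/l(60) = 44,599/70,702 = 0.630803.
P(at least one) = 1 − (1−p₁)(1−p₂) = 1 − 0.497164 × 0.369197 = 0.816449.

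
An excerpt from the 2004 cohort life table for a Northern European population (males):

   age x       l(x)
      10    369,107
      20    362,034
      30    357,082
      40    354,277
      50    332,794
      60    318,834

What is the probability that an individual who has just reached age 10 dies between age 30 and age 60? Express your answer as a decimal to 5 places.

0.10362

This is the probability of reaching 30 but not 60, conditional on being alive at 10: (l(30) − l(60)) / l(10).
= (357,082 − 318,834) / 369,107 = 38,248 / 369,107 = 0.103623.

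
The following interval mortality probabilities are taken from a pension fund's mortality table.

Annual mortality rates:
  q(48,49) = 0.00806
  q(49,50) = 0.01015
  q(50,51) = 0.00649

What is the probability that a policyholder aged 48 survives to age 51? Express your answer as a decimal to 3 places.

0.975

Survival from 48 to 51 is the product of surviving each interval: (1 − 0.00806) × (1 − 0.01015) × (1 − 0.00649).
= 0.99194 × 0.98985 × 0.99351 = 0.975499.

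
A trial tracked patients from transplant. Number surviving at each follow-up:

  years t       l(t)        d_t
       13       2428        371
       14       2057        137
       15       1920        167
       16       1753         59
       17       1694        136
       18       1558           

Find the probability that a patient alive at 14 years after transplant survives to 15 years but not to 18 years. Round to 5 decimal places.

This is the probability of reaching 15 but not 18, conditional on being alive at 14: (l(15) − l(18)) / l(14).
= (1920 − 1558) / 2057 = 362 / 2057 = 0.175984.

0.17598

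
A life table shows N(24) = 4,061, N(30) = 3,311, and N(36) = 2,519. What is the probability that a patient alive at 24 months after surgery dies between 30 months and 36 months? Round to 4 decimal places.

This is the probability of reaching 30 but not 36, conditional on being alive at 24: (N(30) − N(36)) / N(24).
= (3,311 − 2,519) / 4,061 = 792 / 4,061 = 0.195026.

0.1950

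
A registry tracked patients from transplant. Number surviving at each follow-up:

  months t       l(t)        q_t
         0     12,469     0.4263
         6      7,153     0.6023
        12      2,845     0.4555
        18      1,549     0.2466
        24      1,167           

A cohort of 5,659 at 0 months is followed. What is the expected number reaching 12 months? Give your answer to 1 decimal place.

1291.2

The relevant probability is 2,845/12,469 = 0.228166.
Expected number = 5,659 × 0.228166 = 1291.2.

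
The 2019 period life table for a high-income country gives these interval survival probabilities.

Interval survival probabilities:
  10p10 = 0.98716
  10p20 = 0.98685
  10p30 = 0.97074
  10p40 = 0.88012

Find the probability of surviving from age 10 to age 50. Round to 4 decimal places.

0.8323

40p10 = 0.98716 × 0.98685 × 0.97074 × 0.88012.
= 0.832307.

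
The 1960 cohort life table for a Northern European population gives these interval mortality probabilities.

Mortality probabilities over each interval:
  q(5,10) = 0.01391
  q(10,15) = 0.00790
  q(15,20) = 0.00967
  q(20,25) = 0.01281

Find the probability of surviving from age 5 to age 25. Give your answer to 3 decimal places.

0.956

Chaining the interval survival probabilities: (1 − 0.01391) × (1 − 0.00790) × (1 − 0.00967) × (1 − 0.01281).
= 0.98609 × 0.99210 × 0.99033 × 0.98719 = 0.956429.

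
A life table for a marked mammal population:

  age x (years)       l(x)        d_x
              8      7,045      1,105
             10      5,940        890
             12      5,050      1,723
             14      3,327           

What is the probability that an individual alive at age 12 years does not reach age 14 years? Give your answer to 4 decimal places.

0.3412

P(die before 14 | alive at 12) = 1 − l(14)/l(12) = 1 − 3,327/5,050 = (1,723)/5,050 = 0.341188.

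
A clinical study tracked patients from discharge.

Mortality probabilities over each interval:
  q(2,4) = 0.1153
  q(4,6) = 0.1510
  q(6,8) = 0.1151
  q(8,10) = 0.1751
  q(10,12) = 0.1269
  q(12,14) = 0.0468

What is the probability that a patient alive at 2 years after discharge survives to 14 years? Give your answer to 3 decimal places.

Chaining the interval survival probabilities: (1 − 0.1153) × (1 − 0.1510) × (1 − 0.1151) × (1 − 0.1751) × (1 − 0.1269) × (1 − 0.0468).
= 0.8847 × 0.8490 × 0.8849 × 0.8249 × 0.8731 × 0.9532 = 0.456297.

0.456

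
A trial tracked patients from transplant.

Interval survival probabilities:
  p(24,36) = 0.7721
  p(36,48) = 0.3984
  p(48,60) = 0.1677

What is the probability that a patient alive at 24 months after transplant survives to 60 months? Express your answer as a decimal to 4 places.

The overall survival probability is 0.7721 × 0.3984 × 0.1677.
= 0.051585.

0.0516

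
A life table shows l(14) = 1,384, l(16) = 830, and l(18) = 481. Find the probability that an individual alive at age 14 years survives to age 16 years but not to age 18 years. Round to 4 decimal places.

0.2522

This is the probability of reaching 16 but not 18, conditional on being alive at 14: (l(16) − l(18)) / l(14).
= (830 − 481) / 1,384 = 349 / 1,384 = 0.252168.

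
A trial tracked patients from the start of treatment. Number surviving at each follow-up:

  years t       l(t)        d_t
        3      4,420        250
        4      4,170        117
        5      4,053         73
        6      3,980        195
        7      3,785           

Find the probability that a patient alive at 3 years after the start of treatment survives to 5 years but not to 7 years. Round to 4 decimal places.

0.0606

This is the probability of reaching 5 but not 7, conditional on being alive at 3: (l(5) − l(7)) / l(3).
= (4,053 − 3,785) / 4,420 = 268 / 4,420 = 0.060633.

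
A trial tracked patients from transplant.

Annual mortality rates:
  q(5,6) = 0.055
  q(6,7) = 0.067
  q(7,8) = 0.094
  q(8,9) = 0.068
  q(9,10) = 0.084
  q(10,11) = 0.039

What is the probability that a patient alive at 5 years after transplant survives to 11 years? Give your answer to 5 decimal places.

The overall survival probability is (1 − 0.055) × (1 − 0.067) × (1 − 0.094) × (1 − 0.068) × (1 − 0.084) × (1 − 0.039).
= 0.945 × 0.933 × 0.906 × 0.932 × 0.916 × 0.961 = 0.655355.

0.65535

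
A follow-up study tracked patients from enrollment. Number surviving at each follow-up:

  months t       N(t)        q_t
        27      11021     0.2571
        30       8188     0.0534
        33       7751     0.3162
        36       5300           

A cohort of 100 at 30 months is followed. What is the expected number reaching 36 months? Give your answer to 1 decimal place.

64.7

The relevant probability is 5300/8188 = 0.647289.
Expected number = 100 × 0.647289 = 64.7.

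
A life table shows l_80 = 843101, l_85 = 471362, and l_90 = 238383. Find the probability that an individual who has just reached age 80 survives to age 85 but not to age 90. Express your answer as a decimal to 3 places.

We want 5|5q80 = (l_85 − l_90)/l_80.
This is the probability of reaching 85 but not 90, conditional on being alive at 80: (l_85 − l_90) / l_80.
= (471362 − 238383) / 843101 = 232979 / 843101 = 0.276336.

0.276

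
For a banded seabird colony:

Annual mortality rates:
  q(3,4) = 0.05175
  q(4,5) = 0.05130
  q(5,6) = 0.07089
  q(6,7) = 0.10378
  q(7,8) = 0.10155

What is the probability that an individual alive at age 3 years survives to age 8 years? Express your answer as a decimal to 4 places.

Chaining the interval survival probabilities: (1 − 0.05175) × (1 − 0.05130) × (1 − 0.07089) × (1 − 0.10378) × (1 − 0.10155).
= 0.94825 × 0.94870 × 0.92911 × 0.89622 × 0.89845 = 0.673019.

0.6730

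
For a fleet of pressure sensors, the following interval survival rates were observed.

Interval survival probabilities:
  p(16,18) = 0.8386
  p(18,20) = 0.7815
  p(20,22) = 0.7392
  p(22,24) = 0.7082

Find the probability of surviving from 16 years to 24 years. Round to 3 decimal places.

0.343

Chaining the interval survival probabilities: 0.8386 × 0.7815 × 0.7392 × 0.7082.
= 0.343085.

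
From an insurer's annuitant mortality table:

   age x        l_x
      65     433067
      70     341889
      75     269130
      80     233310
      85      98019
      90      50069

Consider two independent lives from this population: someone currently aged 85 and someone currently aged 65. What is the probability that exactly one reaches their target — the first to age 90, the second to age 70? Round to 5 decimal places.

p₁ = l_90/l_85 = 50069/98019 = 0.510809; p₂ = l_70/l_65 = 341889/433067 = 0.789460.
P(exactly one) = p₁(1−p₂) + (1−p₁)p₂ = 0.107546 + 0.386197 = 0.493742.

0.49374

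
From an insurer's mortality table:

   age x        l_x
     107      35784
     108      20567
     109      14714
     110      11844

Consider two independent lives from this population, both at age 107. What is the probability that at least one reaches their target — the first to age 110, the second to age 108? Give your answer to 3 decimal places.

p₁ = l_110/l_107 = 11844/35784 = 0.330986; p₂ = l_108/l_107 = 20567/35784 = 0.574754.
P(at least one) = 1 − (1−p₁)(1−p₂) = 1 − 0.669014 × 0.425246 = 0.715504.

0.716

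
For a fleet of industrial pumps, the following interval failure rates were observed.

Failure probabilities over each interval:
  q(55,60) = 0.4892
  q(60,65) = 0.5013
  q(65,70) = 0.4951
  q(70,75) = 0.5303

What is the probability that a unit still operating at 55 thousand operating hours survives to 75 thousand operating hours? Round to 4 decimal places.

Chaining the interval survival probabilities: (1 − 0.4892) × (1 − 0.5013) × (1 − 0.4951) × (1 − 0.5303).
= 0.5108 × 0.4987 × 0.5049 × 0.4697 = 0.060411.

0.0604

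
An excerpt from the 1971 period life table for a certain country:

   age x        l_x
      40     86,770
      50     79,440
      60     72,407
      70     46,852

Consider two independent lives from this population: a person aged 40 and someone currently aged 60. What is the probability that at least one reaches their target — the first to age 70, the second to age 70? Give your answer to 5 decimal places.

p₁ = l_70/l_40 = 46,852/86,770 = 0.539956; p₂ = l_70/l_60 = 46,852/72,407 = 0.647065.
P(at least one) = 1 − (1−p₁)(1−p₂) = 1 − 0.460044 × 0.352935 = 0.837634.

0.83763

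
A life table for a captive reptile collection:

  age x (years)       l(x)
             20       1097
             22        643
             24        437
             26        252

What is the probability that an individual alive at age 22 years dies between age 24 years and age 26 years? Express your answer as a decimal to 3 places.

This is the probability of reaching 24 but not 26, conditional on being alive at 22: (l(24) − l(26)) / l(22).
= (437 − 252) / 643 = 185 / 643 = 0.287714.

0.288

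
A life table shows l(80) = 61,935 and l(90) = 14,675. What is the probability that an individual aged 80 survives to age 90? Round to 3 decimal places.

0.237

The conditional survival probability is l(90)/l(80) = 14,675/61,935 = 0.236942.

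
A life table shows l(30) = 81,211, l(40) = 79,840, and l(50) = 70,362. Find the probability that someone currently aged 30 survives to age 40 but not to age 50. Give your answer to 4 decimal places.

This is the probability of reaching 40 but not 50, conditional on being alive at 30: (l(40) − l(50)) / l(30).
= (79,840 − 70,362) / 81,211 = 9,478 / 81,211 = 0.116708.

0.1167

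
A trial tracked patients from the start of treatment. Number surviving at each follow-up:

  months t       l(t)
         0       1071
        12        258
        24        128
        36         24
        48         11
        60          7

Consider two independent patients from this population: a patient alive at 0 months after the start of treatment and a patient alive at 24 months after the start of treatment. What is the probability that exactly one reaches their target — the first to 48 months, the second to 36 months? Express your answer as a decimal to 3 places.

0.194

p₁ = l(48)/l(0) = 11/1071 = 0.010271; p₂ = l(36)/l(24) = 24/128 = 0.187500.
P(exactly one) = p₁(1−p₂) + (1−p₁)p₂ = 0.008345 + 0.185574 = 0.193919.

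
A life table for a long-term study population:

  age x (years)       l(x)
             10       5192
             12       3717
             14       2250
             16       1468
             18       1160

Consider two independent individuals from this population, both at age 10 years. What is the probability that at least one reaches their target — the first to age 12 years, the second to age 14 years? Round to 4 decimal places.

p₁ = l(12)/l(10) = 3717/5192 = 0.715909; p₂ = l(14)/l(10) = 2250/5192 = 0.433359.
P(at least one) = 1 − (1−p₁)(1−p₂) = 1 − 0.284091 × 0.566641 = 0.839022.

0.8390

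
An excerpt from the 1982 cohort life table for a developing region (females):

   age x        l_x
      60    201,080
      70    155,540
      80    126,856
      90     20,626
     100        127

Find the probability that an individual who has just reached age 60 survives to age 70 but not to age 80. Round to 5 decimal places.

0.14265

We want 10|10q60 = (l_70 − l_80)/l_60.
This is the probability of reaching 70 but not 80, conditional on being alive at 60: (l_70 − l_80) / l_60.
= (155,540 − 126,856) / 201,080 = 28,684 / 201,080 = 0.142650.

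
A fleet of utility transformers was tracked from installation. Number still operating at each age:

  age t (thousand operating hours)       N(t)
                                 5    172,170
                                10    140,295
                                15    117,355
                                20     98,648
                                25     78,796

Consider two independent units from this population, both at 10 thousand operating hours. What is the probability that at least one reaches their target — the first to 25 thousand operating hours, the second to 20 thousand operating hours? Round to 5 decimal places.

0.86987

p₁ = N(25)/N(10) = 78,796/140,295 = 0.561645; p₂ = N(20)/N(10) = 98,648/140,295 = 0.703147.
P(at least one) = 1 − (1−p₁)(1−p₂) = 1 − 0.438355 × 0.296853 = 0.869873.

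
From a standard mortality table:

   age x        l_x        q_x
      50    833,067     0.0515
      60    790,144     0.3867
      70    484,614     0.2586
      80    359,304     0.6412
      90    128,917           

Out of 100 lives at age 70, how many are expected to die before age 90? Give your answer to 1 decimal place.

73.4

The relevant probability is 1 − 128,917/484,614 = 0.733980.
Expected number = 100 × 0.733980 = 73.4.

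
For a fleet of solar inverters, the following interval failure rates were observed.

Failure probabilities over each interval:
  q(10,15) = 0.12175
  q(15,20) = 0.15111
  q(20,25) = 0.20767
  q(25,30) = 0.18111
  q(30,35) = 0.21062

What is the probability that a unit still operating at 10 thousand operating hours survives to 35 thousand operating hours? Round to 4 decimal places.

Survival from 10 to 35 is the product of surviving each interval: (1 − 0.12175) × (1 − 0.15111) × (1 − 0.20767) × (1 − 0.18111) × (1 − 0.21062).
= 0.87825 × 0.84889 × 0.79233 × 0.81889 × 0.78938 = 0.381845.

0.3818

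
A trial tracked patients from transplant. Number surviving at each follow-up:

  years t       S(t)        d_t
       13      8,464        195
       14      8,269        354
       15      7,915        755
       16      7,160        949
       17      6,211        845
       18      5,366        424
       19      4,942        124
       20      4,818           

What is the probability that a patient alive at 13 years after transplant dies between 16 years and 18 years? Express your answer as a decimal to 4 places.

0.2120

This is the probability of reaching 16 but not 18, conditional on being alive at 13: (S(16) − S(18)) / S(13).
= (7,160 − 5,366) / 8,464 = 1,794 / 8,464 = 0.211957.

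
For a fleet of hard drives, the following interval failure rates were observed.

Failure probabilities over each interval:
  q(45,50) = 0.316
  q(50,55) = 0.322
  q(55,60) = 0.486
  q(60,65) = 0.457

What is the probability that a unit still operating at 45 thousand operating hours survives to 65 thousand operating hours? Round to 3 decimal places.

Chaining the interval survival probabilities: (1 − 0.316) × (1 − 0.322) × (1 − 0.486) × (1 − 0.457).
= 0.684 × 0.678 × 0.514 × 0.543 = 0.129434.

0.129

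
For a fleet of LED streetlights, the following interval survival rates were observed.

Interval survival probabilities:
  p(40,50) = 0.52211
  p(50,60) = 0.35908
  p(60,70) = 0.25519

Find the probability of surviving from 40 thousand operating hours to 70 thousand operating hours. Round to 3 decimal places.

Chaining the interval survival probabilities: 0.52211 × 0.35908 × 0.25519.
= 0.047843.

0.048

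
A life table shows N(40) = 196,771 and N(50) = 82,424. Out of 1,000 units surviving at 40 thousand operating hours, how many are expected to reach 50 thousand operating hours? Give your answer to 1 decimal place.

The relevant probability is 82,424/196,771 = 0.418883.
Expected number = 1,000 × 0.418883 = 418.9.

418.9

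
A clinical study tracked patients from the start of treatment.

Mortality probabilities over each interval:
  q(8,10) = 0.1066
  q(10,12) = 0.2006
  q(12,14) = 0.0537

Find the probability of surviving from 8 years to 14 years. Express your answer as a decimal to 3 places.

The overall survival probability is (1 − 0.1066) × (1 − 0.2006) × (1 − 0.0537).
= 0.8934 × 0.7994 × 0.9463 = 0.675832.

0.676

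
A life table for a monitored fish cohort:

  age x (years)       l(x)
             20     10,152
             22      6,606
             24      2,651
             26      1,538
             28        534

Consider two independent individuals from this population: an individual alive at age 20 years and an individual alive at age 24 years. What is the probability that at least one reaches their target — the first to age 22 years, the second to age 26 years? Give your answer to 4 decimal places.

p₁ = l(22)/l(20) = 6,606/10,152 = 0.650709; p₂ = l(26)/l(24) = 1,538/2,651 = 0.580158.
P(at least one) = 1 − (1−p₁)(1−p₂) = 1 − 0.349291 × 0.419842 = 0.853353.

0.8534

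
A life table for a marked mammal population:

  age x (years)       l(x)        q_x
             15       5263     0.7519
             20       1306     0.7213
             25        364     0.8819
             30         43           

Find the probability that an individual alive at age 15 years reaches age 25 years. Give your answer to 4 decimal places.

The conditional survival probability is l(25)/l(15) = 364/5263 = 0.069162.

0.0692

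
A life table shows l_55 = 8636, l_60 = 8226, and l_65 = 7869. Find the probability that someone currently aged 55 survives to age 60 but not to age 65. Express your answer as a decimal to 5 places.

0.04134

We want 5|5q55 = (l_60 − l_65)/l_55.
This is the probability of reaching 60 but not 65, conditional on being alive at 55: (l_60 − l_65) / l_55.
= (8226 − 7869) / 8636 = 357 / 8636 = 0.041339.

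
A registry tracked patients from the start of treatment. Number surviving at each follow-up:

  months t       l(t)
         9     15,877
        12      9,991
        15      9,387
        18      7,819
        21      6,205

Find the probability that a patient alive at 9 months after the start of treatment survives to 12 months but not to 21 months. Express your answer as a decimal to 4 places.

0.2385

This is the probability of reaching 12 but not 21, conditional on being alive at 9: (l(12) − l(21)) / l(9).
= (9,991 − 6,205) / 15,877 = 3,786 / 15,877 = 0.238458.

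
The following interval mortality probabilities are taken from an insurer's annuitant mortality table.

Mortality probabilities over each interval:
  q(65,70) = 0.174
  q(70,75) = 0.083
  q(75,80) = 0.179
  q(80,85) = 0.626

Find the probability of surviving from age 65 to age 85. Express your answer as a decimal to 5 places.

0.23258

Survival from 65 to 85 is the product of surviving each interval: (1 − 0.174) × (1 − 0.083) × (1 − 0.179) × (1 − 0.626).
= 0.826 × 0.917 × 0.821 × 0.374 = 0.232576.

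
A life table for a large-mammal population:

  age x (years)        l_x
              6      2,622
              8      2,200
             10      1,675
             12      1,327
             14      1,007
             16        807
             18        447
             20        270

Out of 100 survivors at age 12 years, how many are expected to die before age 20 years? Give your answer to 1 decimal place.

79.7

The relevant probability is 1 − 270/1,327 = 0.796534.
Expected number = 100 × 0.796534 = 79.7.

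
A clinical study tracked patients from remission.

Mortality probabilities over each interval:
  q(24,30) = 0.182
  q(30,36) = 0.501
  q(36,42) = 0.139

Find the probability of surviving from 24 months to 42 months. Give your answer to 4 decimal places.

Chaining the interval survival probabilities: (1 − 0.182) × (1 − 0.501) × (1 − 0.139).
= 0.818 × 0.499 × 0.861 = 0.351445.

0.3514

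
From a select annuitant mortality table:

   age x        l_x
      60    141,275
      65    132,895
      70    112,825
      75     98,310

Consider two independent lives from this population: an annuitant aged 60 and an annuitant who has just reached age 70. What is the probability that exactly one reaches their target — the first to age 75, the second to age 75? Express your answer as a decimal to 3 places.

p₁ = l_75/l_60 = 98,310/141,275 = 0.695877; p₂ = l_75/l_70 = 98,310/112,825 = 0.871349.
P(exactly one) = p₁(1−p₂) + (1−p₁)p₂ = 0.089525 + 0.264997 = 0.354523.

0.355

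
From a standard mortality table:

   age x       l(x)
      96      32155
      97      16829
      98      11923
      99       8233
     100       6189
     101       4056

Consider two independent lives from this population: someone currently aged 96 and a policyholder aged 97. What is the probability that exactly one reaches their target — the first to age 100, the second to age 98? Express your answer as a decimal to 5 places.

0.62823

p₁ = l(100)/l(96) = 6189/32155 = 0.192474; p₂ = l(98)/l(97) = 11923/16829 = 0.708479.
P(exactly one) = p₁(1−p₂) + (1−p₁)p₂ = 0.056110 + 0.572115 = 0.628225.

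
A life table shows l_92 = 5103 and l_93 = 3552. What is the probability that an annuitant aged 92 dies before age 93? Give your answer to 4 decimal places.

P(die before 93 | alive at 92) = 1 − l_93/l_92 = 1 − 3552/5103 = (1551)/5103 = 0.303939.

0.3039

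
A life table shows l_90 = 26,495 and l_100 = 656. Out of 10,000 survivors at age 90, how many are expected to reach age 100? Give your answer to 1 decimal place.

247.6

The relevant probability is 656/26,495 = 0.024759.
Expected number = 10,000 × 0.024759 = 247.6.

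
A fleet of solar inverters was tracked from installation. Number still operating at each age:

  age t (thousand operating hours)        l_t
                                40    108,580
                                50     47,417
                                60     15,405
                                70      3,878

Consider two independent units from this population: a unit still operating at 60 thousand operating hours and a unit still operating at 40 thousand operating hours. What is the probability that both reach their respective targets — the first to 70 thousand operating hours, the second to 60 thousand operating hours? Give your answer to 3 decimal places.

p₁ = l_70/l_60 = 3,878/15,405 = 0.251736; p₂ = l_60/l_40 = 15,405/108,580 = 0.141877.
P(both) = p₁ × p₂ = 0.251736 × 0.141877 = 0.035716.

0.036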